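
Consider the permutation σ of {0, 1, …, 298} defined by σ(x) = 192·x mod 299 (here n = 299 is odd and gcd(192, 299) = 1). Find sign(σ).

+1

Start at x=269: 269 → 220 → 81 → 4 → 170 → 49 → 139 → … (one orbit).
Decompose π into cycles: lengths [66, 66, 66, 66, 11, 11, 6, 6, 1] (9 cycles, including the fixed point 0).
299 − 9 = 290 transpositions; sign(π) = (−1)^290 = +1.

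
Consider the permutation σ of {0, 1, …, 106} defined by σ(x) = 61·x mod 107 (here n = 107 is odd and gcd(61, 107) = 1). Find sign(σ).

+1

Orbit of 37 under x↦61x: [37, 10, 75, 81, 19, 89, 79]… (length divides ord_107(61)).
π_61 has 3 disjoint cycles with lengths [53, 53, 1] on {0,…,106}.
3 cycles on 107: each ℓ→(−1)^(ℓ−1), product (−1)^104 = +1.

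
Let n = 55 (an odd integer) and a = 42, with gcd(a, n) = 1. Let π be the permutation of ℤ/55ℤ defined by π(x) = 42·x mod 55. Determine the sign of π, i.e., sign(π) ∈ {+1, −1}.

Orbit of 9 under x↦42x: [9, 48, 36, 27, 34, 53, 26]… (length divides ord_55(42)).
Cycle type of π: 20×2 + 5×2 + 4 + 1; total 6 cycles.
sign(π) = (−1)^{n − #cycles} = (−1)^{55−6} = (−1)^49 = -1.
Check: (42/55) = -1 by Zolotarev.

-1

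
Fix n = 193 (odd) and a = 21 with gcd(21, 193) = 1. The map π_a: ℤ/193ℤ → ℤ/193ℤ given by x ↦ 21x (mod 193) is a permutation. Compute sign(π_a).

Start at x=131: 131 → 49 → 64 → 186 → 46 → 1 → 21 → … (one orbit).
The orbit structure of x ↦ 21x mod 193: 5 orbits of sizes [48, 48, 48, 48, 1].
193 − 5 = 188 transpositions; sign(π) = (−1)^188 = +1.
(21|193)_J = +1 (Zolotarev's lemma cross-check).

+1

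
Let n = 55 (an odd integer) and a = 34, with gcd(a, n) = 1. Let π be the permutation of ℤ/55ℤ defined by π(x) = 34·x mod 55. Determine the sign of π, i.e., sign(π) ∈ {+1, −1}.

Orbit of 1 under x↦34x: [1, 34]… (length divides ord_55(34)).
Decompose π into cycles: lengths [2, 2, 2, 2, 2, 2, 2, 2, 2, 2, 2, 2, 2, 2, 2, 2, 2, 2, 2, 2, 2, 2, 1, 1, 1, 1, 1, 1, 1, 1, 1, 1, 1] (33 cycles, including the fixed point 0).
n − c = 55 − 33 = 22; sign = (−1)^22 = +1.

+1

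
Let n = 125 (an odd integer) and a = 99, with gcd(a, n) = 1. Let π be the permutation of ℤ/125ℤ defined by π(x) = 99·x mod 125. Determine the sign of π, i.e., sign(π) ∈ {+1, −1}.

+1

Start at x=124: 124 → 26 → 74 → 76 → 24 → 1 → 99 → … (one orbit).
The orbit structure of x ↦ 99x mod 125: 23 orbits of sizes [10, 10, 10, 10, 10, 10, 10, 10, 10, 10, 2, 2, 2, 2, 2, 2, 2, 2, 2, 2, 2, 2, 1].
125 − 23 = 102 transpositions; sign(π) = (−1)^102 = +1.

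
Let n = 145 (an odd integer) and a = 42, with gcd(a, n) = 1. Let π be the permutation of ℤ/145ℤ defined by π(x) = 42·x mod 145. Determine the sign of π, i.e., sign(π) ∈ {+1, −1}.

Trace 138: π^k(138) = [138, 141, 122, 49, 28, 16, 92] for k=0..6.
Cycle lengths of π_42 on ℤ/145ℤ: [28, 28, 28, 28, 14, 14, 4, 1]; 8 cycles in total.
sign(π) = (−1)^{n − #cycles} = (−1)^{145−8} = (−1)^137 = -1.
Via Zolotarev, sign(π_{42}) = (42|145) = -1.

-1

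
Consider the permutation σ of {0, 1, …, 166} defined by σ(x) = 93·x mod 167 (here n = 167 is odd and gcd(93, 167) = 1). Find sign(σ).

+1

Trace 126: π^k(126) = [126, 28, 99, 22, 42, 65, 33] for k=0..6.
Cycle lengths of π_93 on ℤ/167ℤ: [83, 83, 1]; 3 cycles in total.
With 3 cycles on 167 points, sign = (−1)^{167−3} = +1.
Via Zolotarev, sign(π_{93}) = (93|167) = +1.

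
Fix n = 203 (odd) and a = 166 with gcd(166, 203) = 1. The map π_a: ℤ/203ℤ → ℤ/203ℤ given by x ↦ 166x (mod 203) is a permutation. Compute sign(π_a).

Trace 100: π^k(100) = [100, 157, 78, 159, 4, 55, 198] for k=0..6.
Decompose π into cycles: lengths [84, 84, 28, 6, 1] (5 cycles, including the fixed point 0).
n − c = 203 − 5 = 198; sign = (−1)^198 = +1.
The Jacobi symbol (166|203) = +1 (Zolotarev) agrees.

+1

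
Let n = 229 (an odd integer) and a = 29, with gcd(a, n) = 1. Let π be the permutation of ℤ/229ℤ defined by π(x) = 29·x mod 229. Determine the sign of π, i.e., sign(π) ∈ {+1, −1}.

Orbit of 104 under x↦29x: [104, 39, 215, 52, 134, 222, 26]… (length divides ord_229(29)).
π_29 has 2 disjoint cycles with lengths [228, 1] on {0,…,228}.
2 cycles on 229: each ℓ→(−1)^(ℓ−1), product (−1)^227 = -1.
Check: (29/229) = -1 by Zolotarev.

-1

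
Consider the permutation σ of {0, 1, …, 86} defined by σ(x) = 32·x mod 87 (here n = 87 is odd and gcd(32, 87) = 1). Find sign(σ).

Start at x=44: 44 → 16 → 77 → 28 → 26 → 49 → 2 → … (one orbit).
Decompose π into cycles: lengths [28, 28, 28, 2, 1] (5 cycles, including the fixed point 0).
Σ(ℓ_i−1) = 87−5 = 82; sign = (−1)^82 = +1.

+1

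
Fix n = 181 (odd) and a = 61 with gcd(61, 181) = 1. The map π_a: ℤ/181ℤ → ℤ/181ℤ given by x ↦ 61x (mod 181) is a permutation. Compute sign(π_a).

Trace 93: π^k(93) = [93, 62, 162, 108, 72, 48, 32] for k=0..6.
π_61 has 6 disjoint cycles with lengths [36, 36, 36, 36, 36, 1] on {0,…,180}.
sign(π) = (−1)^{n − #cycles} = (−1)^{181−6} = (−1)^175 = -1.
(61|181)_J = -1 (Zolotarev's lemma cross-check).

-1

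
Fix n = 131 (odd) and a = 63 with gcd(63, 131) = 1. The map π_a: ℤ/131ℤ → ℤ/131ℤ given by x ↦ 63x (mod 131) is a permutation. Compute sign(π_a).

+1

Start at x=52: 52 → 1 → 63 → 39 → 99 → 80 → 62 → … (one orbit).
Cycle lengths of π_63 on ℤ/131ℤ: [13, 13, 13, 13, 13, 13, 13, 13, 13, 13, 1]; 11 cycles in total.
sign(π) = (−1)^{n − #cycles} = (−1)^{131−11} = (−1)^120 = +1.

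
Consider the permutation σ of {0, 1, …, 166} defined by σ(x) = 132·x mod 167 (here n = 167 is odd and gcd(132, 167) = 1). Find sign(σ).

Start at x=29: 29 → 154 → 121 → 107 → 96 → 147 → 32 → … (one orbit).
Cycle lengths of π_132 on ℤ/167ℤ: [83, 83, 1]; 3 cycles in total.
167 − 3 = 164 transpositions; sign(π) = (−1)^164 = +1.
Via Zolotarev, sign(π_{132}) = (132|167) = +1.

+1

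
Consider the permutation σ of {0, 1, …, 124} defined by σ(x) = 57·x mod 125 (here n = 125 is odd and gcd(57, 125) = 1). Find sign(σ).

Orbit of 57 under x↦57x: [57, 124, 68, 1]… (length divides ord_125(57)).
The orbit structure of x ↦ 57x mod 125: 32 orbits of sizes [4, 4, 4, 4, 4, 4, 4, 4, 4, 4, 4, 4, 4, 4, 4, 4, 4, 4, 4, 4, 4, 4, 4, 4, 4, 4, 4, 4, 4, 4, 4, 1].
With 32 cycles on 125 points, sign = (−1)^{125−32} = -1.
Zolotarev: (57|125) = -1, matching the cycle-count sign.

-1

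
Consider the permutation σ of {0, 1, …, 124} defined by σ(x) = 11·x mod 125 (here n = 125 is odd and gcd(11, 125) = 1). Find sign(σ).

Start at x=116: 116 → 26 → 36 → 21 → 106 → 41 → 76 → … (one orbit).
Decompose π into cycles: lengths [25, 25, 25, 25, 5, 5, 5, 5, 1, 1, 1, 1, 1] (13 cycles, including the fixed point 0).
13 cycles on 125: each ℓ→(−1)^(ℓ−1), product (−1)^112 = +1.

+1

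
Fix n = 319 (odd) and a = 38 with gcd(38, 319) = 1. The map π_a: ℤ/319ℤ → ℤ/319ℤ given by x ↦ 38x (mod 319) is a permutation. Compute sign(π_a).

+1

Orbit of 146 under x↦38x: [146, 125, 284, 265, 181, 179, 103]… (length divides ord_319(38)).
Decompose π into cycles: lengths [70, 70, 70, 70, 14, 14, 5, 5, 1] (9 cycles, including the fixed point 0).
9 cycles on 319: each ℓ→(−1)^(ℓ−1), product (−1)^310 = +1.
The Jacobi symbol (38|319) = +1 (Zolotarev) agrees.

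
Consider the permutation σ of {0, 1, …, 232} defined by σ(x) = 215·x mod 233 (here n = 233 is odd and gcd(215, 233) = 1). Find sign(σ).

Trace 23: π^k(23) = [23, 52, 229, 72, 102, 28, 195] for k=0..6.
Decompose π into cycles: lengths [116, 116, 1] (3 cycles, including the fixed point 0).
With 3 cycles on 233 points, sign = (−1)^{233−3} = +1.
(215|233)_J = +1 (Zolotarev's lemma cross-check).

+1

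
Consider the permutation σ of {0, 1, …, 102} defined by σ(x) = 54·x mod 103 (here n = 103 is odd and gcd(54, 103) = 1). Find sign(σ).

-1

Start at x=101: 101 → 98 → 39 → 46 → 12 → 30 → 75 → … (one orbit).
Cycle type of π: 102 + 1; total 2 cycles.
Σ(ℓ_i−1) = 103−2 = 101; sign = (−1)^101 = -1.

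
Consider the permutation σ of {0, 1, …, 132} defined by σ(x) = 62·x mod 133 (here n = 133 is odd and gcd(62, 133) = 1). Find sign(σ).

Trace 92: π^k(92) = [92, 118, 1, 62, 120, 125, 36] for k=0..6.
Decompose π into cycles: lengths [18, 18, 18, 18, 18, 18, 9, 9, 2, 2, 2, 1] (12 cycles, including the fixed point 0).
12 cycles on 133: each ℓ→(−1)^(ℓ−1), product (−1)^121 = -1.
Check: (62/133) = -1 by Zolotarev.

-1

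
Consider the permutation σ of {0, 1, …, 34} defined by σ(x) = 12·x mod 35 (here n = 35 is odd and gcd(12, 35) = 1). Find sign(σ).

+1

Orbit of 16 under x↦12x: [16, 17, 29, 33, 11, 27, 9]… (length divides ord_35(12)).
π_12 has 5 disjoint cycles with lengths [12, 12, 6, 4, 1] on {0,…,34}.
n − c = 35 − 5 = 30; sign = (−1)^30 = +1.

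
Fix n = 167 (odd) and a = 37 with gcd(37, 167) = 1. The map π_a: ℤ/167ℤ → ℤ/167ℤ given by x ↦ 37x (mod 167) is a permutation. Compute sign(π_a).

Start at x=27: 27 → 164 → 56 → 68 → 11 → 73 → 29 → … (one orbit).
Decompose π into cycles: lengths [166, 1] (2 cycles, including the fixed point 0).
sign(π) = (−1)^{n − #cycles} = (−1)^{167−2} = (−1)^165 = -1.

-1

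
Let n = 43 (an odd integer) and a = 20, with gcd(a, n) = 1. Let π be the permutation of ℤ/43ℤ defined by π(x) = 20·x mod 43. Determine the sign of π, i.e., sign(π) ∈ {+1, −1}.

-1

Trace 25: π^k(25) = [25, 27, 24, 7, 11, 5, 14] for k=0..6.
Cycle lengths of π_20 on ℤ/43ℤ: [42, 1]; 2 cycles in total.
With 2 cycles on 43 points, sign = (−1)^{43−2} = -1.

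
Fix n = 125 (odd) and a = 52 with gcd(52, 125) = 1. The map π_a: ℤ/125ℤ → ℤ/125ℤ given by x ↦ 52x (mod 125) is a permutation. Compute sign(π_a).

-1

Orbit of 92 under x↦52x: [92, 34, 18, 61, 47, 69, 88]… (length divides ord_125(52)).
π_52 has 4 disjoint cycles with lengths [100, 20, 4, 1] on {0,…,124}.
n − c = 125 − 4 = 121; sign = (−1)^121 = -1.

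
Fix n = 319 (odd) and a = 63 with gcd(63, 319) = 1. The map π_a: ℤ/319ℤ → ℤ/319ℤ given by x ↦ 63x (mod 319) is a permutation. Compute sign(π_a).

Start at x=296: 296 → 146 → 266 → 170 → 183 → 45 → 283 → … (one orbit).
π_63 has 8 disjoint cycles with lengths [70, 70, 70, 70, 14, 14, 10, 1] on {0,…,318}.
319 − 8 = 311 transpositions; sign(π) = (−1)^311 = -1.

-1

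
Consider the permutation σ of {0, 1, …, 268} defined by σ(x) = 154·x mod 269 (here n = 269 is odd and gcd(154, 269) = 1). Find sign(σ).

+1

Trace 25: π^k(25) = [25, 84, 24, 199, 249, 148, 196] for k=0..6.
Cycle lengths of π_154 on ℤ/269ℤ: [134, 134, 1]; 3 cycles in total.
269 − 3 = 266 transpositions; sign(π) = (−1)^266 = +1.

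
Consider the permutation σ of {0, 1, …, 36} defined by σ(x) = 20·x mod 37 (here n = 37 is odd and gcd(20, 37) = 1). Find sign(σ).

Start at x=15: 15 → 4 → 6 → 9 → 32 → 11 → 35 → … (one orbit).
The orbit structure of x ↦ 20x mod 37: 2 orbits of sizes [36, 1].
sign(π) = (−1)^{n − #cycles} = (−1)^{37−2} = (−1)^35 = -1.

-1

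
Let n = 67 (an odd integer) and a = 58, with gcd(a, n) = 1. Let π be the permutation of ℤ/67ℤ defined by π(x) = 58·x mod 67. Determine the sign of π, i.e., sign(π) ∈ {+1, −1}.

Start at x=62: 62 → 45 → 64 → 27 → 25 → 43 → 15 → … (one orbit).
π_58 has 4 disjoint cycles with lengths [22, 22, 22, 1] on {0,…,66}.
sign(π) = (−1)^{n − #cycles} = (−1)^{67−4} = (−1)^63 = -1.
Via Zolotarev, sign(π_{58}) = (58|67) = -1.

-1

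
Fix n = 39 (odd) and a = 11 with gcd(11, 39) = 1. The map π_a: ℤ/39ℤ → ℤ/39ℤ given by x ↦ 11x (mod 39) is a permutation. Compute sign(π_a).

+1

Orbit of 8 under x↦11x: [8, 10, 32, 1, 11, 4, 5]… (length divides ord_39(11)).
The orbit structure of x ↦ 11x mod 39: 5 orbits of sizes [12, 12, 12, 2, 1].
5 cycles on 39: each ℓ→(−1)^(ℓ−1), product (−1)^34 = +1.
(11|39)_J = +1 (Zolotarev's lemma cross-check).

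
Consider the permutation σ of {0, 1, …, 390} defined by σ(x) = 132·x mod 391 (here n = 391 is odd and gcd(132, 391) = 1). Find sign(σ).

-1

Trace 251: π^k(251) = [251, 288, 89, 18, 30, 50, 344] for k=0..6.
Cycle type of π: 44×8 + 22 + 4×4 + 1; total 14 cycles.
With 14 cycles on 391 points, sign = (−1)^{391−14} = -1.
The Jacobi symbol (132|391) = -1 (Zolotarev) agrees.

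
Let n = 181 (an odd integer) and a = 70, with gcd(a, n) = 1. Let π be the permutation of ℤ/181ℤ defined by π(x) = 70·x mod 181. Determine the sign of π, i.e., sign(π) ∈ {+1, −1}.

+1

Orbit of 16 under x↦70x: [16, 34, 27, 80, 170, 135, 38]… (length divides ord_181(70)).
Decompose π into cycles: lengths [45, 45, 45, 45, 1] (5 cycles, including the fixed point 0).
sign(π) = (−1)^{n − #cycles} = (−1)^{181−5} = (−1)^176 = +1.
The Jacobi symbol (70|181) = +1 (Zolotarev) agrees.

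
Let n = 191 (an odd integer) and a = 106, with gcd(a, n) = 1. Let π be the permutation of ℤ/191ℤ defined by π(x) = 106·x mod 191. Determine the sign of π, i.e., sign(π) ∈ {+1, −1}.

-1

Orbit of 112 under x↦106x: [112, 30, 124, 156, 110, 9, 190]… (length divides ord_191(106)).
Cycle type of π: 190 + 1; total 2 cycles.
n − c = 191 − 2 = 189; sign = (−1)^189 = -1.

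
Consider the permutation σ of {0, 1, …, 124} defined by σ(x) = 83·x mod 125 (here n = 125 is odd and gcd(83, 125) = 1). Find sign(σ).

-1

Trace 4: π^k(4) = [4, 82, 56, 23, 34, 72, 101] for k=0..6.
The orbit structure of x ↦ 83x mod 125: 4 orbits of sizes [100, 20, 4, 1].
Σ(ℓ_i−1) = 125−4 = 121; sign = (−1)^121 = -1.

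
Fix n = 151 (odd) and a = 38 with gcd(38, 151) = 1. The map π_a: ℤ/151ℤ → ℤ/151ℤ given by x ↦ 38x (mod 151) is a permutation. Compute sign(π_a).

Start at x=105: 105 → 64 → 16 → 4 → 1 → 38 → 85 → … (one orbit).
The orbit structure of x ↦ 38x mod 151: 11 orbits of sizes [15, 15, 15, 15, 15, 15, 15, 15, 15, 15, 1].
151 − 11 = 140 transpositions; sign(π) = (−1)^140 = +1.

+1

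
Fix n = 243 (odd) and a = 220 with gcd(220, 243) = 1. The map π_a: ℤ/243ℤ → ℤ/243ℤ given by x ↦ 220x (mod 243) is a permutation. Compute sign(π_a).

+1

Orbit of 235 under x↦220x: [235, 184, 142, 136, 31, 16, 118]… (length divides ord_243(220)).
Cycle lengths of π_220 on ℤ/243ℤ: [81, 81, 27, 27, 9, 9, 3, 3, 1, 1, 1]; 11 cycles in total.
Σ(ℓ_i−1) = 243−11 = 232; sign = (−1)^232 = +1.
(220|243)_J = +1 (Zolotarev's lemma cross-check).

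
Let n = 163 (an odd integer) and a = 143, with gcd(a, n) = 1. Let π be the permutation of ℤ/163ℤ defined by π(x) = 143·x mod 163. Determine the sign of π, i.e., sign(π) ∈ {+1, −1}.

Start at x=126: 126 → 88 → 33 → 155 → 160 → 60 → 104 → … (one orbit).
Cycle type of π: 81×2 + 1; total 3 cycles.
3 cycles on 163: each ℓ→(−1)^(ℓ−1), product (−1)^160 = +1.
Zolotarev: (143|163) = +1, matching the cycle-count sign.

+1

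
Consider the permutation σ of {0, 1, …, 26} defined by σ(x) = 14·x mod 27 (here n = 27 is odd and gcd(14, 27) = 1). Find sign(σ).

Orbit of 4 under x↦14x: [4, 2, 1, 14, 7, 17, 22]… (length divides ord_27(14)).
The orbit structure of x ↦ 14x mod 27: 4 orbits of sizes [18, 6, 2, 1].
n − c = 27 − 4 = 23; sign = (−1)^23 = -1.
Check: (14/27) = -1 by Zolotarev.

-1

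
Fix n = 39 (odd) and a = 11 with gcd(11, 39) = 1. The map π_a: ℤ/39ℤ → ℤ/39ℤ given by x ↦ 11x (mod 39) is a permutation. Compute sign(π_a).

Orbit of 20 under x↦11x: [20, 25, 2, 22, 8, 10, 32]… (length divides ord_39(11)).
Cycle type of π: 12×3 + 2 + 1; total 5 cycles.
With 5 cycles on 39 points, sign = (−1)^{39−5} = +1.

+1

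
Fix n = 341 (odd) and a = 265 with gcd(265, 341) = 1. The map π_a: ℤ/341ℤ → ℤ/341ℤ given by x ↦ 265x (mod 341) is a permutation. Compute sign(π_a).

-1

Trace 1: π^k(1) = [1, 265, 320, 232, 100, 243, 287] for k=0..6.
Cycle type of π: 30×11 + 1×11; total 22 cycles.
341 − 22 = 319 transpositions; sign(π) = (−1)^319 = -1.
(265|341)_J = -1 (Zolotarev's lemma cross-check).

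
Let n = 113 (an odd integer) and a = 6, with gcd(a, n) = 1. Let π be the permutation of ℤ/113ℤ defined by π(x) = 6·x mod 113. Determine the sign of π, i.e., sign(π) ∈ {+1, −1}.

-1

Start at x=58: 58 → 9 → 54 → 98 → 23 → 25 → 37 → … (one orbit).
Decompose π into cycles: lengths [112, 1] (2 cycles, including the fixed point 0).
113 − 2 = 111 transpositions; sign(π) = (−1)^111 = -1.
(6|113)_J = -1 (Zolotarev's lemma cross-check).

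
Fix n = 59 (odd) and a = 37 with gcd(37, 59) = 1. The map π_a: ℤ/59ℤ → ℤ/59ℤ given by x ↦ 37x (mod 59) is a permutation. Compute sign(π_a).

-1

Start at x=37: 37 → 12 → 31 → 26 → 18 → 17 → 39 → … (one orbit).
2 cycles of lengths [58, 1].
With 2 cycles on 59 points, sign = (−1)^{59−2} = -1.
The Jacobi symbol (37|59) = -1 (Zolotarev) agrees.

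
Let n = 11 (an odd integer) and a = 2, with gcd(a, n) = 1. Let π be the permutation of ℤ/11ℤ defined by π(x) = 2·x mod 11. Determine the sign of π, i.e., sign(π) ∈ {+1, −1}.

Start at x=5: 5 → 10 → 9 → 7 → 3 → 6 → 1 → … (one orbit).
π_2 has 2 disjoint cycles with lengths [10, 1] on {0,…,10}.
With 2 cycles on 11 points, sign = (−1)^{11−2} = -1.
The Jacobi symbol (2|11) = -1 (Zolotarev) agrees.

-1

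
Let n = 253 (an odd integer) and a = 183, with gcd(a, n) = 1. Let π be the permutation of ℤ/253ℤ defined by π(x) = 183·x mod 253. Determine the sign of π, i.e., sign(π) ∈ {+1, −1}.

+1

Orbit of 68 under x↦183x: [68, 47, 252, 70, 160, 185, 206]… (length divides ord_253(183)).
The orbit structure of x ↦ 183x mod 253: 35 orbits of sizes [10, 10, 10, 10, 10, 10, 10, 10, 10, 10, 10, 10, 10, 10, 10, 10, 10, 10, 10, 10, 10, 10, 10, 2, 2, 2, 2, 2, 2, 2, 2, 2, 2, 2, 1].
253 − 35 = 218 transpositions; sign(π) = (−1)^218 = +1.
(183|253)_J = +1 (Zolotarev's lemma cross-check).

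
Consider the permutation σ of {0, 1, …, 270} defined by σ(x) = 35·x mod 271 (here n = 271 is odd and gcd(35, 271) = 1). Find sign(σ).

Trace 55: π^k(55) = [55, 28, 167, 154, 241, 34, 106] for k=0..6.
Cycle lengths of π_35 on ℤ/271ℤ: [45, 45, 45, 45, 45, 45, 1]; 7 cycles in total.
With 7 cycles on 271 points, sign = (−1)^{271−7} = +1.

+1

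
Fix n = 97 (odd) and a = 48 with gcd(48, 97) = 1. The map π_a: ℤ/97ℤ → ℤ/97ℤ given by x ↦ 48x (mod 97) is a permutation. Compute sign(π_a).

Orbit of 43 under x↦48x: [43, 27, 35, 31, 33, 32, 81]… (length divides ord_97(48)).
The orbit structure of x ↦ 48x mod 97: 3 orbits of sizes [48, 48, 1].
With 3 cycles on 97 points, sign = (−1)^{97−3} = +1.
Check: (48/97) = +1 by Zolotarev.

+1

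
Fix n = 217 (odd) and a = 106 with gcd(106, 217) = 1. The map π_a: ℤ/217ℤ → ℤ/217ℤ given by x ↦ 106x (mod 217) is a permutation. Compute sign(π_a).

-1

Start at x=141: 141 → 190 → 176 → 211 → 15 → 71 → 148 → … (one orbit).
π_106 has 14 disjoint cycles with lengths [30, 30, 30, 30, 30, 30, 30, 1, 1, 1, 1, 1, 1, 1] on {0,…,216}.
217 − 14 = 203 transpositions; sign(π) = (−1)^203 = -1.
(106|217)_J = -1 (Zolotarev's lemma cross-check).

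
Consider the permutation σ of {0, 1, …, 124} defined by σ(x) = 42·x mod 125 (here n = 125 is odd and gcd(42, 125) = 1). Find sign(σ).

Orbit of 53 under x↦42x: [53, 101, 117, 39, 13, 46, 57]… (length divides ord_125(42)).
Cycle lengths of π_42 on ℤ/125ℤ: [100, 20, 4, 1]; 4 cycles in total.
4 cycles on 125: each ℓ→(−1)^(ℓ−1), product (−1)^121 = -1.

-1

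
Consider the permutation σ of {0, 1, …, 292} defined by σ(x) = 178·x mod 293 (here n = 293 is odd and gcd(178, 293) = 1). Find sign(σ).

+1

Trace 212: π^k(212) = [212, 232, 276, 197, 199, 262, 49] for k=0..6.
π_178 has 3 disjoint cycles with lengths [146, 146, 1] on {0,…,292}.
293 − 3 = 290 transpositions; sign(π) = (−1)^290 = +1.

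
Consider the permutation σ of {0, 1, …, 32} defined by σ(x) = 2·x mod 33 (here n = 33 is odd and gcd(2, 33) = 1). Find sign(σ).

+1

Trace 17: π^k(17) = [17, 1, 2, 4, 8, 16, 32] for k=0..6.
The orbit structure of x ↦ 2x mod 33: 5 orbits of sizes [10, 10, 10, 2, 1].
Σ(ℓ_i−1) = 33−5 = 28; sign = (−1)^28 = +1.
Zolotarev: (2|33) = +1, matching the cycle-count sign.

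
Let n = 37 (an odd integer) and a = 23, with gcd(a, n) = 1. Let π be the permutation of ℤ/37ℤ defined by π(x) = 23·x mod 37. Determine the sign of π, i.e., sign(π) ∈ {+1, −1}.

Start at x=1: 1 → 23 → 11 → 31 → 10 → 8 → 36 → … (one orbit).
The orbit structure of x ↦ 23x mod 37: 4 orbits of sizes [12, 12, 12, 1].
Σ(ℓ_i−1) = 37−4 = 33; sign = (−1)^33 = -1.
Check: (23/37) = -1 by Zolotarev.

-1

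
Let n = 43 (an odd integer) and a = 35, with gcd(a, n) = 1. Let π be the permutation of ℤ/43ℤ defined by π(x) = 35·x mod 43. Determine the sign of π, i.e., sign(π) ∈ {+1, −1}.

Orbit of 1 under x↦35x: [1, 35, 21, 4, 11, 41, 16]… (length divides ord_43(35)).
Decompose π into cycles: lengths [7, 7, 7, 7, 7, 7, 1] (7 cycles, including the fixed point 0).
With 7 cycles on 43 points, sign = (−1)^{43−7} = +1.

+1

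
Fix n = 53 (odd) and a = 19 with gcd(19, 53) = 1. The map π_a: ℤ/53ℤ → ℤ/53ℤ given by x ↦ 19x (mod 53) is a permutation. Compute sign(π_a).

-1

Start at x=40: 40 → 18 → 24 → 32 → 25 → 51 → 15 → … (one orbit).
2 cycles of lengths [52, 1].
2 cycles on 53: each ℓ→(−1)^(ℓ−1), product (−1)^51 = -1.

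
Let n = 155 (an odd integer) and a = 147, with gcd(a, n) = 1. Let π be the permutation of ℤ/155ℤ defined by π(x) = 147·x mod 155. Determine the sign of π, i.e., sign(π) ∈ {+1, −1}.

+1

Trace 126: π^k(126) = [126, 77, 4, 123, 101, 122, 109] for k=0..6.
Cycle lengths of π_147 on ℤ/155ℤ: [20, 20, 20, 20, 20, 20, 10, 10, 10, 4, 1]; 11 cycles in total.
n − c = 155 − 11 = 144; sign = (−1)^144 = +1.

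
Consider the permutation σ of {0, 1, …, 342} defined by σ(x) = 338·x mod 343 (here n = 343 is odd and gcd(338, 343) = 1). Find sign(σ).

+1

Trace 155: π^k(155) = [155, 254, 102, 176, 149, 284, 295] for k=0..6.
7 cycles of lengths [147, 147, 21, 21, 3, 3, 1].
Σ(ℓ_i−1) = 343−7 = 336; sign = (−1)^336 = +1.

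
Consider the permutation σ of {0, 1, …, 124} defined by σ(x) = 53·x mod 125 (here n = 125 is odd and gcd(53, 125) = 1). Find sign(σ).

-1

Orbit of 94 under x↦53x: [94, 107, 46, 63, 89, 92, 1]… (length divides ord_125(53)).
4 cycles of lengths [100, 20, 4, 1].
n − c = 125 − 4 = 121; sign = (−1)^121 = -1.
Check: (53/125) = -1 by Zolotarev.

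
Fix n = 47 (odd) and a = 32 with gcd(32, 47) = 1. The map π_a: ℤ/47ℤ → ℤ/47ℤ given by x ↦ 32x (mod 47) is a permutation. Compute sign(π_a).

+1

Start at x=21: 21 → 14 → 25 → 1 → 32 → 37 → 9 → … (one orbit).
Cycle lengths of π_32 on ℤ/47ℤ: [23, 23, 1]; 3 cycles in total.
3 cycles on 47: each ℓ→(−1)^(ℓ−1), product (−1)^44 = +1.
(32|47)_J = +1 (Zolotarev's lemma cross-check).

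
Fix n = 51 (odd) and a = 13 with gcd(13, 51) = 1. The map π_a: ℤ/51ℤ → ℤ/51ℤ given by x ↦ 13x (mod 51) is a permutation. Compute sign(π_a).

+1

Orbit of 16 under x↦13x: [16, 4, 1, 13]… (length divides ord_51(13)).
15 cycles of lengths [4, 4, 4, 4, 4, 4, 4, 4, 4, 4, 4, 4, 1, 1, 1].
With 15 cycles on 51 points, sign = (−1)^{51−15} = +1.
(13|51)_J = +1 (Zolotarev's lemma cross-check).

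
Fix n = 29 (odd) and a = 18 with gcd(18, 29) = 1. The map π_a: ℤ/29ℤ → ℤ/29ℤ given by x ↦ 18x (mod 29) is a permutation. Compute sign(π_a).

-1

Start at x=17: 17 → 16 → 27 → 22 → 19 → 23 → 8 → … (one orbit).
The orbit structure of x ↦ 18x mod 29: 2 orbits of sizes [28, 1].
2 cycles on 29: each ℓ→(−1)^(ℓ−1), product (−1)^27 = -1.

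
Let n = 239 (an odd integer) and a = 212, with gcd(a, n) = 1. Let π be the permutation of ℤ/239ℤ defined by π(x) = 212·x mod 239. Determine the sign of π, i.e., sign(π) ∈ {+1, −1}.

-1

Start at x=222: 222 → 220 → 35 → 11 → 181 → 132 → 21 → … (one orbit).
2 cycles of lengths [238, 1].
n − c = 239 − 2 = 237; sign = (−1)^237 = -1.
(212|239)_J = -1 (Zolotarev's lemma cross-check).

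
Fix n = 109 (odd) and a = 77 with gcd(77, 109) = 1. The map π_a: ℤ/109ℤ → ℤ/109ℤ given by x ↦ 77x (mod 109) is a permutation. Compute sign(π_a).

Trace 66: π^k(66) = [66, 68, 4, 90, 63, 55, 93] for k=0..6.
4 cycles of lengths [36, 36, 36, 1].
sign(π) = (−1)^{n − #cycles} = (−1)^{109−4} = (−1)^105 = -1.

-1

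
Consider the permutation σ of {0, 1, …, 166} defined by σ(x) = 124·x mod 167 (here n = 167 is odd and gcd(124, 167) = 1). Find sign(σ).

Start at x=7: 7 → 33 → 84 → 62 → 6 → 76 → 72 → … (one orbit).
Cycle type of π: 83×2 + 1; total 3 cycles.
3 cycles on 167: each ℓ→(−1)^(ℓ−1), product (−1)^164 = +1.
Zolotarev: (124|167) = +1, matching the cycle-count sign.

+1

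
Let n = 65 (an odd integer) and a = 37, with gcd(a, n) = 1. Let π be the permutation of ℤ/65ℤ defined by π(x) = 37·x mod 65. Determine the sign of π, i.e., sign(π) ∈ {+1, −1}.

+1

Orbit of 16 under x↦37x: [16, 7, 64, 28, 61, 47, 49]… (length divides ord_65(37)).
The orbit structure of x ↦ 37x mod 65: 7 orbits of sizes [12, 12, 12, 12, 12, 4, 1].
sign(π) = (−1)^{n − #cycles} = (−1)^{65−7} = (−1)^58 = +1.
The Jacobi symbol (37|65) = +1 (Zolotarev) agrees.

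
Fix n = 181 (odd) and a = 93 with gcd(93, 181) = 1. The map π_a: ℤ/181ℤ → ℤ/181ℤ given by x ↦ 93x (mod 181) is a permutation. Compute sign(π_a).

-1

Orbit of 88 under x↦93x: [88, 39, 7, 108, 89, 132, 149]… (length divides ord_181(93)).
π_93 has 6 disjoint cycles with lengths [36, 36, 36, 36, 36, 1] on {0,…,180}.
6 cycles on 181: each ℓ→(−1)^(ℓ−1), product (−1)^175 = -1.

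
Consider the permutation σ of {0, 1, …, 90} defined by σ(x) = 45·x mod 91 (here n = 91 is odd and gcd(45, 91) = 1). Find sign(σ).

+1

Start at x=16: 16 → 83 → 4 → 89 → 1 → 45 → 23 → … (one orbit).
Cycle type of π: 12×7 + 6 + 1; total 9 cycles.
n − c = 91 − 9 = 82; sign = (−1)^82 = +1.
The Jacobi symbol (45|91) = +1 (Zolotarev) agrees.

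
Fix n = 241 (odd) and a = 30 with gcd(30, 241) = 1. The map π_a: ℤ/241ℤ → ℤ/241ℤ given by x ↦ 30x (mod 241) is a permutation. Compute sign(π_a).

+1

Trace 177: π^k(177) = [177, 8, 240, 211, 64, 233, 1] for k=0..6.
The orbit structure of x ↦ 30x mod 241: 31 orbits of sizes [8, 8, 8, 8, 8, 8, 8, 8, 8, 8, 8, 8, 8, 8, 8, 8, 8, 8, 8, 8, 8, 8, 8, 8, 8, 8, 8, 8, 8, 8, 1].
With 31 cycles on 241 points, sign = (−1)^{241−31} = +1.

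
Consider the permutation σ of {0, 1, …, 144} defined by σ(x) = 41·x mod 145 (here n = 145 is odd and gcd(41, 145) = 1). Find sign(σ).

Start at x=46: 46 → 1 → 41 → 86 → 46 (one orbit).
40 cycles of lengths [4, 4, 4, 4, 4, 4, 4, 4, 4, 4, 4, 4, 4, 4, 4, 4, 4, 4, 4, 4, 4, 4, 4, 4, 4, 4, 4, 4, 4, 4, 4, 4, 4, 4, 4, 1, 1, 1, 1, 1].
40 cycles on 145: each ℓ→(−1)^(ℓ−1), product (−1)^105 = -1.
Zolotarev: (41|145) = -1, matching the cycle-count sign.

-1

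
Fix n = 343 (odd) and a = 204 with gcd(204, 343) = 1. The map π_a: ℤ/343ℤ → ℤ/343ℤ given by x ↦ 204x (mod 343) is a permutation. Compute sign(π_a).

+1

Orbit of 309 under x↦204x: [309, 267, 274, 330, 92, 246, 106]… (length divides ord_343(204)).
Cycle lengths of π_204 on ℤ/343ℤ: [49, 49, 49, 49, 49, 49, 7, 7, 7, 7, 7, 7, 1, 1, 1, 1, 1, 1, 1]; 19 cycles in total.
With 19 cycles on 343 points, sign = (−1)^{343−19} = +1.
(204|343)_J = +1 (Zolotarev's lemma cross-check).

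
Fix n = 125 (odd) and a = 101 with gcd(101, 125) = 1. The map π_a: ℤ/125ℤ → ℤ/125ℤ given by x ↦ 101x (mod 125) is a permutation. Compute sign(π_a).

Orbit of 101 under x↦101x: [101, 76, 51, 26, 1]… (length divides ord_125(101)).
45 cycles of lengths [5, 5, 5, 5, 5, 5, 5, 5, 5, 5, 5, 5, 5, 5, 5, 5, 5, 5, 5, 5, 1, 1, 1, 1, 1, 1, 1, 1, 1, 1, 1, 1, 1, 1, 1, 1, 1, 1, 1, 1, 1, 1, 1, 1, 1].
45 cycles on 125: each ℓ→(−1)^(ℓ−1), product (−1)^80 = +1.
The Jacobi symbol (101|125) = +1 (Zolotarev) agrees.

+1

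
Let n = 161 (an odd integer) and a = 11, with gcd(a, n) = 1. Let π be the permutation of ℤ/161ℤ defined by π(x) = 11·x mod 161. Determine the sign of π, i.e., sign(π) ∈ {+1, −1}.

Orbit of 50 under x↦11x: [50, 67, 93, 57, 144, 135, 36]… (length divides ord_161(11)).
Cycle lengths of π_11 on ℤ/161ℤ: [66, 66, 22, 3, 3, 1]; 6 cycles in total.
With 6 cycles on 161 points, sign = (−1)^{161−6} = -1.
Check: (11/161) = -1 by Zolotarev.

-1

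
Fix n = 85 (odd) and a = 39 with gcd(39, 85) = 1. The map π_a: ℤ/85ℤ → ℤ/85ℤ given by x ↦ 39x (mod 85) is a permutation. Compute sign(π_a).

Start at x=36: 36 → 44 → 16 → 29 → 26 → 79 → 21 → … (one orbit).
Cycle type of π: 16×5 + 2×2 + 1; total 8 cycles.
With 8 cycles on 85 points, sign = (−1)^{85−8} = -1.
Check: (39/85) = -1 by Zolotarev.

-1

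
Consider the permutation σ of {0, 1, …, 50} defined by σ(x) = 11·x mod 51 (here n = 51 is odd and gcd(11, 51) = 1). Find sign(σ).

Trace 43: π^k(43) = [43, 14, 1, 11, 19, 5, 4] for k=0..6.
Decompose π into cycles: lengths [16, 16, 16, 2, 1] (5 cycles, including the fixed point 0).
Σ(ℓ_i−1) = 51−5 = 46; sign = (−1)^46 = +1.

+1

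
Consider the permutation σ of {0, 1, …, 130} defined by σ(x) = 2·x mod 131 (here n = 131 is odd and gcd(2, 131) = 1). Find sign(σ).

-1

Trace 41: π^k(41) = [41, 82, 33, 66, 1, 2, 4] for k=0..6.
2 cycles of lengths [130, 1].
Σ(ℓ_i−1) = 131−2 = 129; sign = (−1)^129 = -1.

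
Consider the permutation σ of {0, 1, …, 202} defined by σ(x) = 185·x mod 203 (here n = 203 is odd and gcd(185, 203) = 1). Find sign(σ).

Start at x=108: 108 → 86 → 76 → 53 → 61 → 120 → 73 → … (one orbit).
Cycle lengths of π_185 on ℤ/203ℤ: [84, 84, 28, 6, 1]; 5 cycles in total.
n − c = 203 − 5 = 198; sign = (−1)^198 = +1.
Via Zolotarev, sign(π_{185}) = (185|203) = +1.

+1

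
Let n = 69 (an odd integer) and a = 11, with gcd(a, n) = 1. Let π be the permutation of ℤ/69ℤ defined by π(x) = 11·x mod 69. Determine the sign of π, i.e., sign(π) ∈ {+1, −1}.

Trace 64: π^k(64) = [64, 14, 16, 38, 4, 44, 1] for k=0..6.
π_11 has 5 disjoint cycles with lengths [22, 22, 22, 2, 1] on {0,…,68}.
69 − 5 = 64 transpositions; sign(π) = (−1)^64 = +1.

+1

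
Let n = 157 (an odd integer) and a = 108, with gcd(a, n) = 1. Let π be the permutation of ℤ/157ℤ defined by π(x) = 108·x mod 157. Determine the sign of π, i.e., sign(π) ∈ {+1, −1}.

Orbit of 1 under x↦108x: [1, 108, 46, 101, 75, 93, 153]… (length divides ord_157(108)).
Decompose π into cycles: lengths [13, 13, 13, 13, 13, 13, 13, 13, 13, 13, 13, 13, 1] (13 cycles, including the fixed point 0).
With 13 cycles on 157 points, sign = (−1)^{157−13} = +1.
Zolotarev: (108|157) = +1, matching the cycle-count sign.

+1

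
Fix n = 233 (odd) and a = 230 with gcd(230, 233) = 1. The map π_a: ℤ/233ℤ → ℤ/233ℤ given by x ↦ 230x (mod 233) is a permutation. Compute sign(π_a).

Trace 35: π^k(35) = [35, 128, 82, 220, 39, 116, 118] for k=0..6.
Decompose π into cycles: lengths [232, 1] (2 cycles, including the fixed point 0).
sign(π) = (−1)^{n − #cycles} = (−1)^{233−2} = (−1)^231 = -1.
Zolotarev: (230|233) = -1, matching the cycle-count sign.

-1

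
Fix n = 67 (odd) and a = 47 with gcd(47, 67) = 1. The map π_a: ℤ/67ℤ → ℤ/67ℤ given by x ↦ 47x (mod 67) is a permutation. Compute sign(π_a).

Start at x=47: 47 → 65 → 40 → 4 → 54 → 59 → 26 → … (one orbit).
π_47 has 3 disjoint cycles with lengths [33, 33, 1] on {0,…,66}.
sign(π) = (−1)^{n − #cycles} = (−1)^{67−3} = (−1)^64 = +1.
Zolotarev: (47|67) = +1, matching the cycle-count sign.

+1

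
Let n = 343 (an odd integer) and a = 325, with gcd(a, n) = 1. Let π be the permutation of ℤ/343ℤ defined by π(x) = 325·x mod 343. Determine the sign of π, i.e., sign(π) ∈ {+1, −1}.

Orbit of 325 under x↦325x: [325, 324, 342, 18, 19, 1]… (length divides ord_343(325)).
π_325 has 58 disjoint cycles with lengths [6, 6, 6, 6, 6, 6, 6, 6, 6, 6, 6, 6, 6, 6, 6, 6, 6, 6, 6, 6, 6, 6, 6, 6, 6, 6, 6, 6, 6, 6, 6, 6, 6, 6, 6, 6, 6, 6, 6, 6, 6, 6, 6, 6, 6, 6, 6, 6, 6, 6, 6, 6, 6, 6, 6, 6, 6, 1] on {0,…,342}.
sign(π) = (−1)^{n − #cycles} = (−1)^{343−58} = (−1)^285 = -1.

-1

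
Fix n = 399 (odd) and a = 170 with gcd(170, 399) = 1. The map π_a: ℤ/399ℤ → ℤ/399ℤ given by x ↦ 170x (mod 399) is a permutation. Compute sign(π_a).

+1

Trace 113: π^k(113) = [113, 58, 284, 1, 170, 172] for k=0..5.
87 cycles of lengths [6, 6, 6, 6, 6, 6, 6, 6, 6, 6, 6, 6, 6, 6, 6, 6, 6, 6, 6, 6, 6, 6, 6, 6, 6, 6, 6, 6, 6, 6, 6, 6, 6, 6, 6, 6, 6, 6, 6, 6, 6, 6, 6, 6, 6, 6, 6, 6, 6, 6, 6, 6, 6, 6, 6, 6, 3, 3, 2, 2, 2, 2, 2, 2, 2, 2, 2, 2, 2, 2, 2, 2, 2, 2, 2, 2, 2, 2, 2, 2, 2, 2, 2, 2, 2, 2, 1].
87 cycles on 399: each ℓ→(−1)^(ℓ−1), product (−1)^312 = +1.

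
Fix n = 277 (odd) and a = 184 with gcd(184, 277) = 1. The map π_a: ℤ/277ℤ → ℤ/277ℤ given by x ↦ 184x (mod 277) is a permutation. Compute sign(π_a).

Trace 229: π^k(229) = [229, 32, 71, 45, 247, 20, 79] for k=0..6.
Decompose π into cycles: lengths [276, 1] (2 cycles, including the fixed point 0).
sign(π) = (−1)^{n − #cycles} = (−1)^{277−2} = (−1)^275 = -1.
Check: (184/277) = -1 by Zolotarev.

-1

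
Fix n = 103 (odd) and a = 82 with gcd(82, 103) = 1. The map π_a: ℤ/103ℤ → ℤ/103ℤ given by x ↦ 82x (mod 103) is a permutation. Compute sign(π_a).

+1

Trace 91: π^k(91) = [91, 46, 64, 98, 2, 61, 58] for k=0..6.
Cycle lengths of π_82 on ℤ/103ℤ: [51, 51, 1]; 3 cycles in total.
n − c = 103 − 3 = 100; sign = (−1)^100 = +1.
Zolotarev: (82|103) = +1, matching the cycle-count sign.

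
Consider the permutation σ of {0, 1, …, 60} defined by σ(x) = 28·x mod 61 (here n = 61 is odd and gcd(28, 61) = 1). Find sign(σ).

-1

Orbit of 27 under x↦28x: [27, 24, 1, 28, 52, 53, 20]… (length divides ord_61(28)).
4 cycles of lengths [20, 20, 20, 1].
With 4 cycles on 61 points, sign = (−1)^{61−4} = -1.
The Jacobi symbol (28|61) = -1 (Zolotarev) agrees.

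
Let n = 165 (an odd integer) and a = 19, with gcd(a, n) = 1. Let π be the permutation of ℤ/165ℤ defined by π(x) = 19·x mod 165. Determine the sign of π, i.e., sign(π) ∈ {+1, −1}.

-1

Trace 136: π^k(136) = [136, 109, 91, 79, 16, 139, 1] for k=0..6.
The orbit structure of x ↦ 19x mod 165: 24 orbits of sizes [10, 10, 10, 10, 10, 10, 10, 10, 10, 10, 10, 10, 10, 10, 10, 2, 2, 2, 2, 2, 2, 1, 1, 1].
Σ(ℓ_i−1) = 165−24 = 141; sign = (−1)^141 = -1.
Zolotarev: (19|165) = -1, matching the cycle-count sign.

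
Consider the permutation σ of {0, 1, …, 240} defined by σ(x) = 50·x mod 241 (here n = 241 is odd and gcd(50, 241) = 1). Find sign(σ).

+1

Start at x=125: 125 → 225 → 164 → 6 → 59 → 58 → 8 → … (one orbit).
Decompose π into cycles: lengths [120, 120, 1] (3 cycles, including the fixed point 0).
3 cycles on 241: each ℓ→(−1)^(ℓ−1), product (−1)^238 = +1.
Zolotarev: (50|241) = +1, matching the cycle-count sign.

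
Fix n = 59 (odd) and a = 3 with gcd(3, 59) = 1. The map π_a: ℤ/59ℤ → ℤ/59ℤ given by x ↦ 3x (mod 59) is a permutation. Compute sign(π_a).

+1

Orbit of 15 under x↦3x: [15, 45, 17, 51, 35, 46, 20]… (length divides ord_59(3)).
3 cycles of lengths [29, 29, 1].
n − c = 59 − 3 = 56; sign = (−1)^56 = +1.
Check: (3/59) = +1 by Zolotarev.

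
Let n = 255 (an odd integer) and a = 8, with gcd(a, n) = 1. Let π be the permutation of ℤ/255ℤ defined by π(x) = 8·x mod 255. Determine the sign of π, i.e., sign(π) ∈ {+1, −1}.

+1

Start at x=32: 32 → 1 → 8 → 64 → 2 → 16 → 128 → … (one orbit).
π_8 has 35 disjoint cycles with lengths [8, 8, 8, 8, 8, 8, 8, 8, 8, 8, 8, 8, 8, 8, 8, 8, 8, 8, 8, 8, 8, 8, 8, 8, 8, 8, 8, 8, 8, 8, 4, 4, 4, 2, 1] on {0,…,254}.
35 cycles on 255: each ℓ→(−1)^(ℓ−1), product (−1)^220 = +1.
The Jacobi symbol (8|255) = +1 (Zolotarev) agrees.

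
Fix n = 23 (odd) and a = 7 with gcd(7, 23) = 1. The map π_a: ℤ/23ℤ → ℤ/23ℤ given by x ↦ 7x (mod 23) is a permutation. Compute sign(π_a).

-1

Trace 20: π^k(20) = [20, 2, 14, 6, 19, 18, 11] for k=0..6.
Decompose π into cycles: lengths [22, 1] (2 cycles, including the fixed point 0).
Σ(ℓ_i−1) = 23−2 = 21; sign = (−1)^21 = -1.
Zolotarev: (7|23) = -1, matching the cycle-count sign.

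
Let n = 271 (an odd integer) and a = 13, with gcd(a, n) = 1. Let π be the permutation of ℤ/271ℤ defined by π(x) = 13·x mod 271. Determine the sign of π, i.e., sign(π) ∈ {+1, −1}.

Orbit of 1 under x↦13x: [1, 13, 169, 29, 106, 23, 28]… (length divides ord_271(13)).
The orbit structure of x ↦ 13x mod 271: 16 orbits of sizes [18, 18, 18, 18, 18, 18, 18, 18, 18, 18, 18, 18, 18, 18, 18, 1].
With 16 cycles on 271 points, sign = (−1)^{271−16} = -1.

-1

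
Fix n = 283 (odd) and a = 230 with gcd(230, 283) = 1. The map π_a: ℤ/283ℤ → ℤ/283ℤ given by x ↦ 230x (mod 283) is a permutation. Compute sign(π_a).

+1

Trace 71: π^k(71) = [71, 199, 207, 66, 181, 29, 161] for k=0..6.
Cycle lengths of π_230 on ℤ/283ℤ: [47, 47, 47, 47, 47, 47, 1]; 7 cycles in total.
sign(π) = (−1)^{n − #cycles} = (−1)^{283−7} = (−1)^276 = +1.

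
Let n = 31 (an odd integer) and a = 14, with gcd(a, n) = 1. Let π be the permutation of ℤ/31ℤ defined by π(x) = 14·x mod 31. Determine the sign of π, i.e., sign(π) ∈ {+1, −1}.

Trace 8: π^k(8) = [8, 19, 18, 4, 25, 9, 2] for k=0..6.
Decompose π into cycles: lengths [15, 15, 1] (3 cycles, including the fixed point 0).
31 − 3 = 28 transpositions; sign(π) = (−1)^28 = +1.
Check: (14/31) = +1 by Zolotarev.

+1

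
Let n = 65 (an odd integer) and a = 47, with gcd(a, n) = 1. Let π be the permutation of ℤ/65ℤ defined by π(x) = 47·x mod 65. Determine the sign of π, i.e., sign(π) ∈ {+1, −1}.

+1

Start at x=47: 47 → 64 → 18 → 1 → 47 (one orbit).
17 cycles of lengths [4, 4, 4, 4, 4, 4, 4, 4, 4, 4, 4, 4, 4, 4, 4, 4, 1].
sign(π) = (−1)^{n − #cycles} = (−1)^{65−17} = (−1)^48 = +1.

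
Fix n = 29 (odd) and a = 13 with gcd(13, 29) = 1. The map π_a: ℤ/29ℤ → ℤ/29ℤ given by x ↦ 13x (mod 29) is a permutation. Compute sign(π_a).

+1

Trace 22: π^k(22) = [22, 25, 6, 20, 28, 16, 5] for k=0..6.
π_13 has 3 disjoint cycles with lengths [14, 14, 1] on {0,…,28}.
With 3 cycles on 29 points, sign = (−1)^{29−3} = +1.
Via Zolotarev, sign(π_{13}) = (13|29) = +1.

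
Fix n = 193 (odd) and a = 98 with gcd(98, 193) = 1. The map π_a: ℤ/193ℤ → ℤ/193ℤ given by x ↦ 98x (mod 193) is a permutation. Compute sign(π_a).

+1

Trace 129: π^k(129) = [129, 97, 49, 170, 62, 93, 43] for k=0..6.
3 cycles of lengths [96, 96, 1].
3 cycles on 193: each ℓ→(−1)^(ℓ−1), product (−1)^190 = +1.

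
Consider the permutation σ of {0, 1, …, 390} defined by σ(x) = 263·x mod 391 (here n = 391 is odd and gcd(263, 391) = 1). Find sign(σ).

-1

Trace 297: π^k(297) = [297, 302, 53, 254, 332, 123, 287] for k=0..6.
Cycle lengths of π_263 on ℤ/391ℤ: [88, 88, 88, 88, 22, 8, 8, 1]; 8 cycles in total.
391 − 8 = 383 transpositions; sign(π) = (−1)^383 = -1.
Via Zolotarev, sign(π_{263}) = (263|391) = -1.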